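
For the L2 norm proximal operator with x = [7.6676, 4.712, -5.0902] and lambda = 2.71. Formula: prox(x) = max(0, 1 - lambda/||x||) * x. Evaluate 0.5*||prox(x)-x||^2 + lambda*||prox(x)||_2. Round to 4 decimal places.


Step 1: Compute ||x||.
||x|| = 10.3395
Step 2: Compute scaling factor.
scale = max(0, 1 - 2.71/10.3395) = 0.7379
Step 3: prox(x) = [5.6579, 3.477, -3.756]
||prox(x)|| = 7.6295
Step 4: Proximal objective.
0.5*||prox-x||^2 = 3.6721
lambda*||prox|| = 20.6759
Total = 24.348


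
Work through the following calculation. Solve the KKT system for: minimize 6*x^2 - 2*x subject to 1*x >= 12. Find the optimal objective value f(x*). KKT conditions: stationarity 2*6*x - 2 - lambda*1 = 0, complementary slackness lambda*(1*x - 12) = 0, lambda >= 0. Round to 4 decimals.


Step 1: Try lambda = 0 (constraint inactive).
x_unc = 2/(2*6) = 0.1667
Check: 1*0.1667 = 0.1667 < 12 -- violated!
Step 2: Constraint must be active: 1*x = 12
x* = 12/1 = 12.0
lambda = (2*6*12.0 - 2)/1 = 142.0
Step 3: Compute optimal value.
f(x*) = 6*12.0^2 - 2*12.0 = 840.0


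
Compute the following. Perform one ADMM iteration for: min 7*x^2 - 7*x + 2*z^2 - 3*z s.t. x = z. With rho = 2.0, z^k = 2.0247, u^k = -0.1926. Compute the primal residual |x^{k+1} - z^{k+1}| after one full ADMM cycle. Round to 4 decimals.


ADMM iteration with rho = 2.0, z^k = 2.0247, u^k = -0.1926
Step 1: x-update.
Minimize 7*x^2 - 7*x + (2.0/2)*(x - 2.0247 - 0.1926)^2
FOC: (2*7 + 2.0)*x = 7 + 2.0*(2.0247 + 0.1926)
x^{k+1} = 0.7147
Step 2: z-update.
Minimize 2*z^2 - 3*z + (2.0/2)*(0.7147 - z - 0.1926)^2
FOC: (2*2 + 2.0)*z = 3 + 2.0*(0.7147 - 0.1926)
z^{k+1} = 0.674
Step 3: u-update.
u^{k+1} = -0.1926 + 0.7147 - 0.674 = -0.152
Step 4: Primal residual = |0.7147 - 0.674| = 0.0406


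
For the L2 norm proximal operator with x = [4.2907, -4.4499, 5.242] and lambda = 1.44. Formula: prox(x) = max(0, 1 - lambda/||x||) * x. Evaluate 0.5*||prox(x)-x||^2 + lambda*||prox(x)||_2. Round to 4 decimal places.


Step 1: Compute ||x||.
||x|| = 8.105
Step 2: Compute scaling factor.
scale = max(0, 1 - 1.44/8.105) = 0.8223
Step 3: prox(x) = [3.5284, -3.6593, 4.3107]
||prox(x)|| = 6.665
Step 4: Proximal objective.
0.5*||prox-x||^2 = 1.0368
lambda*||prox|| = 9.5976
Total = 10.6343


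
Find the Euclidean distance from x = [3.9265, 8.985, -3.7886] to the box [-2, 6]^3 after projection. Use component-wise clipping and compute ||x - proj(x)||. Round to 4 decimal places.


Project each component onto [-2, 6].
clip(3.9265) = 3.9265, clip(8.985) = 6.0, clip(-3.7886) = -2.0
Projection = [3.9265, 6.0, -2.0]
Squared diffs: [0.0, 8.9102, 3.1991]
Distance = sqrt(12.1093) = 3.4798


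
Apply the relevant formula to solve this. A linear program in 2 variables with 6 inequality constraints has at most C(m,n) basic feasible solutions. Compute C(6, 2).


Each vertex corresponds to some choice of n active constraints out of m, so the number of vertices is at most C(m, n) = m! / (n!(m-n)!).
m = 6, n = 2
Numerator: 6 * 5
Denominator: 2! = 2
C(6, 2) = 15


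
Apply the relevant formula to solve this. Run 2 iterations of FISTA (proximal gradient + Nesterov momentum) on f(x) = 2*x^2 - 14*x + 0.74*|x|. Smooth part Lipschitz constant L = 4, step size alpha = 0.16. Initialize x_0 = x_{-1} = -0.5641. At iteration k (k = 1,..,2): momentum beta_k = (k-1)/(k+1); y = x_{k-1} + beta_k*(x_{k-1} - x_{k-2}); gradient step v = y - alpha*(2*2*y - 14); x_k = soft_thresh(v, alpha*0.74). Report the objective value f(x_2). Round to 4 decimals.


FISTA on f(x) = 2*x^2 - 14*x + 0.74*|x|
L = 4, alpha = 0.16
Iteration 1: beta = 0.0, y = -0.5641 + 0.0*(-0.5641 + 0.5641) = -0.5641
  grad(y) = -16.2564, v = y - alpha*grad = 2.0369
  prox(v) = soft_thresh(2.0369, 0.1184) = 1.9185
Iteration 2: beta = 0.3333, y = 1.9185 + 0.3333*(1.9185 + 0.5641) = 2.7461
  grad(y) = -3.0157, v = y - alpha*grad = 3.2286
  prox(v) = soft_thresh(3.2286, 0.1184) = 3.1102
f(x_2) = 2*3.1102^2 - 14*3.1102 + 0.74*|3.1102| = -21.8946


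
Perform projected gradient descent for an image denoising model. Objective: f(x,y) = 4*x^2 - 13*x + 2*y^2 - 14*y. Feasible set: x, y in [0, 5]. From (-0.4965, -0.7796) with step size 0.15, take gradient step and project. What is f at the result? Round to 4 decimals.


Step 1: Compute gradient at (-0.4965, -0.7796).
grad_x = 2*4*-0.4965 - 13 = -16.972
grad_y = 2*2*-0.7796 - 14 = -17.1184
Step 2: Gradient step.
x_raw = -0.4965 - 0.15*-16.972 = 2.0493
y_raw = -0.7796 - 0.15*-17.1184 = 1.7882
Step 3: Project onto [0, 5].
x_proj = clip(2.0493) = 2.0493
y_proj = clip(1.7882) = 1.7882
Step 4: Evaluate f.
f(2.0493, 1.7882) = -28.4816


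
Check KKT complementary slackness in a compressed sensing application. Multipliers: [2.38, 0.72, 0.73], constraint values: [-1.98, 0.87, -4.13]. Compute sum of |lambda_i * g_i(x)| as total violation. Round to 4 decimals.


KKT complementary slackness check:
lambda_1 * g_1 = 2.38 * -1.98 = -4.7124
lambda_2 * g_2 = 0.72 * 0.87 = 0.6264
lambda_3 * g_3 = 0.73 * -4.13 = -3.0149
Total violation = 4.7124 + 0.6264 + 3.0149 = 8.3537


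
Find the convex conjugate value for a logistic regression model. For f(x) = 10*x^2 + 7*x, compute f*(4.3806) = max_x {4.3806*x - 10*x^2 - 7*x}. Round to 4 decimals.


f*(y) = sup_x {y*x - a*x^2 - b*x} = sup_x {(y-b)*x - a*x^2}
FOC: (y - b) - 2a*x = 0 => x* = (y - b)/(2a)
x* = (4.3806 - 7)/(2*10) = -0.131
f*(4.3806) = (y-b)^2/(4a) = (4.3806 - 7)^2/(4*10)
= 6.8613/40 = 0.1715


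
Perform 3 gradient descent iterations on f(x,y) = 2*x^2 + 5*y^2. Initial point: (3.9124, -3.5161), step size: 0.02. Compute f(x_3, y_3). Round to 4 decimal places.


Gradient descent on f(x,y) = 2*x^2 + 5*y^2.
Starting point: (3.9124, -3.5161), alpha = 0.02
Step 1: grad_x = 2*2*3.9124 = 15.6496, grad_y = 2*5*-3.5161 = -35.161
  x_1 = 3.9124 - 0.02*15.6496 = 3.5994
  y_1 = -3.5161 - 0.02*-35.161 = -2.8129
Step 2: grad_x = 2*2*3.5994 = 14.3976, grad_y = 2*5*-2.8129 = -28.1288
  x_2 = 3.5994 - 0.02*14.3976 = 3.3115
  y_2 = -2.8129 - 0.02*-28.1288 = -2.2503
Step 3: grad_x = 2*2*3.3115 = 13.2458, grad_y = 2*5*-2.2503 = -22.503
  x_3 = 3.3115 - 0.02*13.2458 = 3.0465
  y_3 = -2.2503 - 0.02*-22.503 = -1.8002
f(3.0465, -1.8002) = 2*3.0465^2 + 5*(-1.8002)^2 = 34.7672


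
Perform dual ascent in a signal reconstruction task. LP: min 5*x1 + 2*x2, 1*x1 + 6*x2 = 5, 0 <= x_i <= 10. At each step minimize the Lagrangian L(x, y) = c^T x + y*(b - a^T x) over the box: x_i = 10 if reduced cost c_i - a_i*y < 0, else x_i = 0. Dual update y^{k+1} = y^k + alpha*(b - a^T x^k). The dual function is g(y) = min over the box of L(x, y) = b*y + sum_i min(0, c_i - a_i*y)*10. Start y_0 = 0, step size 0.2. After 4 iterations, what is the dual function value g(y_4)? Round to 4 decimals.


Dual ascent for LP: min 5*x1 + 2*x2, 1*x1 + 6*x2 = 5, 0 <= x_i <= 10
Step 1: y^k = 0.0, reduced costs: (5.0, 2.0)
  x^k = (0.0, 0.0), subgradient = b - a^T x = 5.0
  y^{k+1} = 0.0 + 0.2*5.0 = 1.0
Step 2: y^k = 1.0, reduced costs: (4.0, -4.0)
  x^k = (0.0, 10.0), subgradient = b - a^T x = -55.0
  y^{k+1} = 1.0 + 0.2*-55.0 = -10.0
Step 3: y^k = -10.0, reduced costs: (15.0, 62.0)
  x^k = (0.0, 0.0), subgradient = b - a^T x = 5.0
  y^{k+1} = -10.0 + 0.2*5.0 = -9.0
Step 4: y^k = -9.0, reduced costs: (14.0, 56.0)
  x^k = (0.0, 0.0), subgradient = b - a^T x = 5.0
  y^{k+1} = -9.0 + 0.2*5.0 = -8.0
Dual objective at y_4 = -8.0: reduced costs (13.0, 50.0), box minimizer x = (0.0, 0.0)
g(y_4) = b*y + (c1 - a1*y)*x1 + (c2 - a2*y)*x2 = 5*(-8.0) + 13.0*0.0 + 50.0*0.0 = -40.0 + 0.0 + 0.0 = -40.0


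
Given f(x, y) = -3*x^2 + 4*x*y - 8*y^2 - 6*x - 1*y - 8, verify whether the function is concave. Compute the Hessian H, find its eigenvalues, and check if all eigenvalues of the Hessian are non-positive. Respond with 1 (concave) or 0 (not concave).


The Hessian of f(x,y) = -3*x^2 + 4*x*y - 8*y^2 - 6*x - 1*y - 8 is:
H = [[-6, 4], [4, -16]]
Trace = -6 - 16 = -22
Determinant = -6*-16 - (4)^2 = 80
Discriminant = (-22)^2 - 4*80 = 164.0
Eigenvalues: lambda_1 = -17.4031, lambda_2 = -4.5969
The function is concave.

1


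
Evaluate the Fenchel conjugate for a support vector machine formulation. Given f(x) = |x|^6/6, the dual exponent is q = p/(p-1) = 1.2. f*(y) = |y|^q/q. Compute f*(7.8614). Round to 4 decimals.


The conjugate exponent q satisfies 1/p + 1/q = 1.
p = 6, so q = 6/(6 - 1) = 1.2
|y|^q = 7.8614^1.2 = 11.8741
f*(7.8614) = 11.8741 / 1.2 = 9.8951


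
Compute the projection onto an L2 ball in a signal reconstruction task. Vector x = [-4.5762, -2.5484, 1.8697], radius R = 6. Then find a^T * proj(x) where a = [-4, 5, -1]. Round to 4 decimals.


Step 1: Compute ||x|| (intermediates to 6 decimals).
||x|| = sqrt((-4.5762)^2 + (-2.5484)^2 + 1.8697^2) = 5.56163
Step 2: Project.
Since ||x|| <= R, proj = x (no scaling needed).
proj(x) = [-4.5762, -2.5484, 1.8697]
Step 3: Dot product.
a^T * proj(x) = -4*(-4.5762) + 5*(-2.5484) - 1*1.8697 = 3.6931


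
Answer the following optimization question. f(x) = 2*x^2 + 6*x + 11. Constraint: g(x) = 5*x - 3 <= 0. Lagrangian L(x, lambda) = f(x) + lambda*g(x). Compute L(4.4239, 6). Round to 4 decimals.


Step 1: Evaluate f(x).
f(4.4239) = 2*4.4239^2 + 6*4.4239 + 11 = 76.6852
Step 2: Evaluate g(x).
g(4.4239) = 5*4.4239 - 3 = 19.1195
Step 3: Compute Lagrangian.
L = 76.6852 + 6*19.1195 = 191.4022


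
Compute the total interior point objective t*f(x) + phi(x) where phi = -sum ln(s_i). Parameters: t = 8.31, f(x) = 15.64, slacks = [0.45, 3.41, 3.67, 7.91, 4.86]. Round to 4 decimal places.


Step 1: Compute log-barrier.
ln values: [-0.7985, 1.2267, 1.3002, 2.0681, 1.581]
phi = -(-0.7985 + 1.2267 + 1.3002 + 2.0681 + 1.581) = -5.3776
Step 2: Compute augmented objective.
t*f(x) = 8.31*15.64 = 129.9684
Total = 129.9684 - 5.3776 = 124.5908


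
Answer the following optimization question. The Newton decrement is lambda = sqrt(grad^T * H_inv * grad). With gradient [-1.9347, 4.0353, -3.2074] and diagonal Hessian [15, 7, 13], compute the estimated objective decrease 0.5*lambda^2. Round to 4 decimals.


Step 1: H is diagonal, so H^(-1) * g = [-0.129, 0.5765, -0.2467].
Step 2: g^T H^(-1) g = sum_i g_i^2 / H_ii
  = (-1.9347)^2/15 + (4.0353)^2/7 + (-3.2074)^2/13
  = 0.2495 + 2.3262 + 0.7913 = 3.3671
Step 3: Objective decrease = 0.5 * g^T H^(-1) g = 1.6836


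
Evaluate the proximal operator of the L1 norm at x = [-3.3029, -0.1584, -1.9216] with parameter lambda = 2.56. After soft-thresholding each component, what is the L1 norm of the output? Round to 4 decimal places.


Soft-thresholding with lambda = 2.56:
prox(-3.3029) = sign(-3.3029)*max(|-3.3029| - 2.56, 0) = -0.7429
prox(-0.1584) = sign(-0.1584)*max(|-0.1584| - 2.56, 0) = 0.0
prox(-1.9216) = sign(-1.9216)*max(|-1.9216| - 2.56, 0) = 0.0
prox(x) = [-0.7429, 0.0, 0.0]
||prox(x)||_1 = 0.7429 + 0.0 + 0.0 = 0.7429


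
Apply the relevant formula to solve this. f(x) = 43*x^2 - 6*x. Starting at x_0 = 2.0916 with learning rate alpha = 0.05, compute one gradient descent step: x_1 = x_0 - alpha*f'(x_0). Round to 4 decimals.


We compute the gradient at x_0 and apply the update.
f'(x) = 86*x - 6
f'(2.0916) = 86*2.0916 - 6 = 173.8776
x_1 = 2.0916 - 0.05*173.8776 = -6.6023


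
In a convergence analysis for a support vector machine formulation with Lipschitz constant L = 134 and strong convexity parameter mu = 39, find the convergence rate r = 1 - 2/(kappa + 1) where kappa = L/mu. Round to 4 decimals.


Step 1: Compute the condition number.
kappa = L/mu = 134/39 = 3.4359
Step 2: Compute the convergence rate.
r = 1 - 2/(kappa + 1) = 1 - 2*mu/(L + mu) = (L - mu)/(L + mu) = 95/173 = 0.5491


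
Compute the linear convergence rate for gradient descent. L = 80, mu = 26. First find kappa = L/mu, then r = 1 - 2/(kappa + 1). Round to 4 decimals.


Step 1: Compute the condition number.
kappa = L/mu = 80/26 = 3.0769
Step 2: Compute the convergence rate.
r = 1 - 2/(kappa + 1) = 1 - 2*mu/(L + mu) = (L - mu)/(L + mu) = 54/106 = 0.5094


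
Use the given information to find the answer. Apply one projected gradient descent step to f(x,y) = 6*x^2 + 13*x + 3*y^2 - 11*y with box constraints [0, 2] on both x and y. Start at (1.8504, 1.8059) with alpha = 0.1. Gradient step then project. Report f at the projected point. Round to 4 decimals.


Step 1: Compute gradient at (1.8504, 1.8059).
grad_x = 2*6*1.8504 + 13 = 35.2048
grad_y = 2*3*1.8059 - 11 = -0.1646
Step 2: Gradient step.
x_raw = 1.8504 - 0.1*35.2048 = -1.6701
y_raw = 1.8059 - 0.1*-0.1646 = 1.8224
Step 3: Project onto [0, 2].
x_proj = clip(-1.6701) = 0.0
y_proj = clip(1.8224) = 1.8224
Step 4: Evaluate f.
f(0.0, 1.8224) = -10.083


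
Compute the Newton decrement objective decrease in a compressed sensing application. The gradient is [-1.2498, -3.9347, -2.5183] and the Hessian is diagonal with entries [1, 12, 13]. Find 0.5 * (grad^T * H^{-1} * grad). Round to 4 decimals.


Step 1: H is diagonal, so H^(-1) * g = [-1.2498, -0.3279, -0.1937].
Step 2: g^T H^(-1) g = sum_i g_i^2 / H_ii
  = (-1.2498)^2/1 + (-3.9347)^2/12 + (-2.5183)^2/13
  = 1.562 + 1.2902 + 0.4878 = 3.34
Step 3: Objective decrease = 0.5 * g^T H^(-1) g = 1.67


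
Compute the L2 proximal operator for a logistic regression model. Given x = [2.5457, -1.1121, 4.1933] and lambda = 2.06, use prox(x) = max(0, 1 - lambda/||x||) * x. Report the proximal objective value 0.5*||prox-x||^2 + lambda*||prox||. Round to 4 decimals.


Step 1: Compute ||x||.
||x|| = 5.03
Step 2: Compute scaling factor.
scale = max(0, 1 - 2.06/5.03) = 0.5905
Step 3: prox(x) = [1.5031, -0.6566, 2.476]
||prox(x)|| = 2.97
Step 4: Proximal objective.
0.5*||prox-x||^2 = 2.1218
lambda*||prox|| = 6.1182
Total = 8.24


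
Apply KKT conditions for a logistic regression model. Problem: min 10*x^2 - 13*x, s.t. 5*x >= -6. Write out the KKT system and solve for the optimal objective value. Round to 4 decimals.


Step 1: Try lambda = 0 (constraint inactive).
Stationarity: 2*10*x - 13 = 0
x* = 13/(2*10) = 0.65
Check constraint: 5*0.65 = 3.25 >= -6 -- satisfied.
Step 2: Compute optimal value.
f(x*) = 10*0.65^2 - 13*0.65 = -4.225


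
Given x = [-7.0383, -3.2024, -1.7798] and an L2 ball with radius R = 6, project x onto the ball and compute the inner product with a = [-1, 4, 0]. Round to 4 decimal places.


Step 1: Compute ||x|| (intermediates to 6 decimals).
||x|| = sqrt((-7.0383)^2 + (-3.2024)^2 + (-1.7798)^2) = 7.934779
Step 2: Project.
Since ||x|| > R, scale = R/||x|| = 6/7.934779 = 0.756165, proj(x) = scale * x
proj(x) = [-5.322116, -2.421543, -1.345822]
Step 3: Dot product.
a^T * proj(x) = -1*(-5.322116) + 4*(-2.421543) + 0*(-1.345822) = -4.3641


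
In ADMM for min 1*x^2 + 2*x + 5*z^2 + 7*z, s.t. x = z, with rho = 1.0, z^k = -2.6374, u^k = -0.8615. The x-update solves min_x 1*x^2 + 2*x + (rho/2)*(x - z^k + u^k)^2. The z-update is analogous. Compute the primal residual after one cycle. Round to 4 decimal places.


ADMM iteration with rho = 1.0, z^k = -2.6374, u^k = -0.8615
Step 1: x-update.
Minimize 1*x^2 + 2*x + (1.0/2)*(x + 2.6374 - 0.8615)^2
FOC: (2*1 + 1.0)*x = -2 + 1.0*(-2.6374 + 0.8615)
x^{k+1} = -1.2586
Step 2: z-update.
Minimize 5*z^2 + 7*z + (1.0/2)*(-1.2586 - z - 0.8615)^2
FOC: (2*5 + 1.0)*z = -7 + 1.0*(-1.2586 - 0.8615)
z^{k+1} = -0.8291
Step 3: u-update.
u^{k+1} = -0.8615 - 1.2586 + 0.8291 = -1.291
Step 4: Primal residual = |-1.2586 + 0.8291| = 0.4295


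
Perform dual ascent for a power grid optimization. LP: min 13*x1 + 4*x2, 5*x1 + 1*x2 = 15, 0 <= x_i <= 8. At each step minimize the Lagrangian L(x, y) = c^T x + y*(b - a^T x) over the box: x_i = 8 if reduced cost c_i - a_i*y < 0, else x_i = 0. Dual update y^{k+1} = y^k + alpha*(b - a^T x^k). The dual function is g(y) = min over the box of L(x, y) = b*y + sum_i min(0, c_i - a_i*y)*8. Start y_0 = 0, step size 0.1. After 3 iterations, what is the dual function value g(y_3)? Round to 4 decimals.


Dual ascent for LP: min 13*x1 + 4*x2, 5*x1 + 1*x2 = 15, 0 <= x_i <= 8
Step 1: y^k = 0.0, reduced costs: (13.0, 4.0)
  x^k = (0.0, 0.0), subgradient = b - a^T x = 15.0
  y^{k+1} = 0.0 + 0.1*15.0 = 1.5
Step 2: y^k = 1.5, reduced costs: (5.5, 2.5)
  x^k = (0.0, 0.0), subgradient = b - a^T x = 15.0
  y^{k+1} = 1.5 + 0.1*15.0 = 3.0
Step 3: y^k = 3.0, reduced costs: (-2.0, 1.0)
  x^k = (8.0, 0.0), subgradient = b - a^T x = -25.0
  y^{k+1} = 3.0 + 0.1*-25.0 = 0.5
Dual objective at y_3 = 0.5: reduced costs (10.5, 3.5), box minimizer x = (0.0, 0.0)
g(y_3) = b*y + (c1 - a1*y)*x1 + (c2 - a2*y)*x2 = 15*0.5 + 10.5*0.0 + 3.5*0.0 = 7.5 + 0.0 + 0.0 = 7.5


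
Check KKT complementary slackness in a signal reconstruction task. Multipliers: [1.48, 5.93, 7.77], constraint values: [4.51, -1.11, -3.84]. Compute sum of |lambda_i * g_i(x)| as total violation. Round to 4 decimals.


KKT complementary slackness check:
lambda_1 * g_1 = 1.48 * 4.51 = 6.6748
lambda_2 * g_2 = 5.93 * -1.11 = -6.5823
lambda_3 * g_3 = 7.77 * -3.84 = -29.8368
Total violation = 6.6748 + 6.5823 + 29.8368 = 43.0939


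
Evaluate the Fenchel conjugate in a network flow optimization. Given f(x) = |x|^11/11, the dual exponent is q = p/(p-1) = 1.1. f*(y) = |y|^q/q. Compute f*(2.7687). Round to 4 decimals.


The conjugate exponent q satisfies 1/p + 1/q = 1.
p = 11, so q = 11/(11 - 1) = 1.1
|y|^q = 2.7687^1.1 = 3.0655
f*(2.7687) = 3.0655 / 1.1 = 2.7868


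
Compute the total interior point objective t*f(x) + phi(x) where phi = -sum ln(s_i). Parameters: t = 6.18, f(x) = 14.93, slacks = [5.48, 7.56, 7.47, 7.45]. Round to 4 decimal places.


Step 1: Compute log-barrier.
ln values: [1.7011, 2.0229, 2.0109, 2.0082]
phi = -(1.7011 + 2.0229 + 2.0109 + 2.0082) = -7.7431
Step 2: Compute augmented objective.
t*f(x) = 6.18*14.93 = 92.2674
Total = 92.2674 - 7.7431 = 84.5243


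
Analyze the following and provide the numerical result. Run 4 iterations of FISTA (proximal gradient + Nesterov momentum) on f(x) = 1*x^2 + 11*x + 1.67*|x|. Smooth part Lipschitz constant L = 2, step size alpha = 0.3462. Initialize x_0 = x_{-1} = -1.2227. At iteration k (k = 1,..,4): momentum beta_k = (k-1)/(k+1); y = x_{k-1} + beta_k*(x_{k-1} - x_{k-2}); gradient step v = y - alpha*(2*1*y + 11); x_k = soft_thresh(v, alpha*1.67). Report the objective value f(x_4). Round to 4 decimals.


FISTA on f(x) = 1*x^2 + 11*x + 1.67*|x|
L = 2, alpha = 0.3462
Iteration 1: beta = 0.0, y = -1.2227 + 0.0*(-1.2227 + 1.2227) = -1.2227
  grad(y) = 8.5546, v = y - alpha*grad = -4.1843
  prox(v) = soft_thresh(-4.1843, 0.5782) = -3.6061
Iteration 2: beta = 0.3333, y = -3.6061 + 0.3333*(-3.6061 + 1.2227) = -4.4006
  grad(y) = 2.1987, v = y - alpha*grad = -5.1618
  prox(v) = soft_thresh(-5.1618, 0.5782) = -4.5837
Iteration 3: beta = 0.5, y = -4.5837 + 0.5*(-4.5837 + 3.6061) = -5.0724
  grad(y) = 0.8551, v = y - alpha*grad = -5.3685
  prox(v) = soft_thresh(-5.3685, 0.5782) = -4.7903
Iteration 4: beta = 0.6, y = -4.7903 + 0.6*(-4.7903 + 4.5837) = -4.9143
  grad(y) = 1.1714, v = y - alpha*grad = -5.3198
  prox(v) = soft_thresh(-5.3198, 0.5782) = -4.7417
f(x_4) = 1*(-4.7417)^2 + 11*(-4.7417) + 1.67*|-4.7417| = -21.7563


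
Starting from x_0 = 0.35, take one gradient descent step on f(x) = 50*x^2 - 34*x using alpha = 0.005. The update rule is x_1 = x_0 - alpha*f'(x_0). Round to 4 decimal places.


We compute the gradient at x_0 and apply the update.
f'(x) = 100*x - 34
f'(0.35) = 100*0.35 - 34 = 1.0
x_1 = 0.35 - 0.005*1.0 = 0.345


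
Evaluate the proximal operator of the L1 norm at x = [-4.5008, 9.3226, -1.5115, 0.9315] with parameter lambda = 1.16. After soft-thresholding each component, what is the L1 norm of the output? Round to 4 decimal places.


Soft-thresholding with lambda = 1.16:
prox(-4.5008) = sign(-4.5008)*max(|-4.5008| - 1.16, 0) = -3.3408
prox(9.3226) = sign(9.3226)*max(|9.3226| - 1.16, 0) = 8.1626
prox(-1.5115) = sign(-1.5115)*max(|-1.5115| - 1.16, 0) = -0.3515
prox(0.9315) = sign(0.9315)*max(|0.9315| - 1.16, 0) = 0.0
prox(x) = [-3.3408, 8.1626, -0.3515, 0.0]
||prox(x)||_1 = 3.3408 + 8.1626 + 0.3515 + 0.0 = 11.8549


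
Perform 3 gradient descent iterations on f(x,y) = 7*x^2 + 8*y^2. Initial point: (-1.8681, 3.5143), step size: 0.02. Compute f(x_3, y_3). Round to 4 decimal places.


Gradient descent on f(x,y) = 7*x^2 + 8*y^2.
Starting point: (-1.8681, 3.5143), alpha = 0.02
Step 1: grad_x = 2*7*-1.8681 = -26.1534, grad_y = 2*8*3.5143 = 56.2288
  x_1 = -1.8681 - 0.02*-26.1534 = -1.345
  y_1 = 3.5143 - 0.02*56.2288 = 2.3897
Step 2: grad_x = 2*7*-1.345 = -18.8304, grad_y = 2*8*2.3897 = 38.2356
  x_2 = -1.345 - 0.02*-18.8304 = -0.9684
  y_2 = 2.3897 - 0.02*38.2356 = 1.625
Step 3: grad_x = 2*7*-0.9684 = -13.5579, grad_y = 2*8*1.625 = 26.0002
  x_3 = -0.9684 - 0.02*-13.5579 = -0.6973
  y_3 = 1.625 - 0.02*26.0002 = 1.105
f(-0.6973, 1.105) = 7*(-0.6973)^2 + 8*1.105^2 = 13.1716


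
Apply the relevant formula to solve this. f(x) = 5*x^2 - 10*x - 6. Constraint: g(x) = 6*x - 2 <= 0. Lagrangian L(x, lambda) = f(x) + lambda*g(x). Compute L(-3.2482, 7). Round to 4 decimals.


Step 1: Evaluate f(x).
f(-3.2482) = 5*(-3.2482)^2 - 10*(-3.2482) - 6 = 79.236
Step 2: Evaluate g(x).
g(-3.2482) = 6*-3.2482 - 2 = -21.4892
Step 3: Compute Lagrangian.
L = 79.236 + 7*-21.4892 = -71.1884


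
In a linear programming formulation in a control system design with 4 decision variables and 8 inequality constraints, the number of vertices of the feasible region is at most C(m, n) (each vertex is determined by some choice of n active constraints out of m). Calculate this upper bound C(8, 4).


Each vertex corresponds to some choice of n active constraints out of m, so the number of vertices is at most C(m, n) = m! / (n!(m-n)!).
m = 8, n = 4
Numerator: 8 * 7 * 6 * 5
Denominator: 4! = 24
C(8, 4) = 70


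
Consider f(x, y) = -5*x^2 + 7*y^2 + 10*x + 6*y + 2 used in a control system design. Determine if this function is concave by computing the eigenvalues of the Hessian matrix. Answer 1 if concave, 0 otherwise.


The Hessian of f(x,y) = -5*x^2 + 7*y^2 + 10*x + 6*y + 2 is:
H = [[-10, 0], [0, 14]]
Trace = -10 + 14 = 4
Determinant = -10*14 - (0)^2 = -140
Discriminant = (4)^2 - 4*-140 = 576.0
Eigenvalues: lambda_1 = -10.0, lambda_2 = 14.0
The function is not concave.

0


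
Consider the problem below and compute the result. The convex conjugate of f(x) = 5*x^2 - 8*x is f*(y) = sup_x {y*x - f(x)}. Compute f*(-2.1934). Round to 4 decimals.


f*(y) = sup_x {y*x - a*x^2 - b*x} = sup_x {(y-b)*x - a*x^2}
FOC: (y - b) - 2a*x = 0 => x* = (y - b)/(2a)
x* = (-2.1934 + 8)/(2*5) = 0.5807
f*(-2.1934) = (y-b)^2/(4a) = (-2.1934 + 8)^2/(4*5)
= 33.7166/20 = 1.6858


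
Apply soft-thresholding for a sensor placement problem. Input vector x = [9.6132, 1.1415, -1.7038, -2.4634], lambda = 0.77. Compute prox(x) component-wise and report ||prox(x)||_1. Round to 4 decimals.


Soft-thresholding with lambda = 0.77:
prox(9.6132) = sign(9.6132)*max(|9.6132| - 0.77, 0) = 8.8432
prox(1.1415) = sign(1.1415)*max(|1.1415| - 0.77, 0) = 0.3715
prox(-1.7038) = sign(-1.7038)*max(|-1.7038| - 0.77, 0) = -0.9338
prox(-2.4634) = sign(-2.4634)*max(|-2.4634| - 0.77, 0) = -1.6934
prox(x) = [8.8432, 0.3715, -0.9338, -1.6934]
||prox(x)||_1 = 8.8432 + 0.3715 + 0.9338 + 1.6934 = 11.8419


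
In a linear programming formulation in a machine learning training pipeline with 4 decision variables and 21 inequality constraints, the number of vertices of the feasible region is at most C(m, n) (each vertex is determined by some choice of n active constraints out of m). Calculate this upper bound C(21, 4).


Each vertex corresponds to some choice of n active constraints out of m, so the number of vertices is at most C(m, n) = m! / (n!(m-n)!).
m = 21, n = 4
Numerator: 21 * 20 * 19 * 18
Denominator: 4! = 24
C(21, 4) = 5985


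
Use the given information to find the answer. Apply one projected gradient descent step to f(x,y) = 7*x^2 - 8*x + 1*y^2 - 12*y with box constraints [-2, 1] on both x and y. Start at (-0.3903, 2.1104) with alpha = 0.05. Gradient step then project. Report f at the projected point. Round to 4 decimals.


Step 1: Compute gradient at (-0.3903, 2.1104).
grad_x = 2*7*-0.3903 - 8 = -13.4642
grad_y = 2*1*2.1104 - 12 = -7.7792
Step 2: Gradient step.
x_raw = -0.3903 - 0.05*-13.4642 = 0.2829
y_raw = 2.1104 - 0.05*-7.7792 = 2.4994
Step 3: Project onto [-2, 1].
x_proj = clip(0.2829) = 0.2829
y_proj = clip(2.4994) = 1.0
Step 4: Evaluate f.
f(0.2829, 1.0) = -12.703


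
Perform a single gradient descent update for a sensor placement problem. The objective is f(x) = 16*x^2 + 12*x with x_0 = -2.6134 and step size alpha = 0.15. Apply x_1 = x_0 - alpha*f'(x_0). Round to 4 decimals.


We compute the gradient at x_0 and apply the update.
f'(x) = 32*x + 12
f'(-2.6134) = 32*-2.6134 + 12 = -71.6288
x_1 = -2.6134 - 0.15*-71.6288 = 8.1309


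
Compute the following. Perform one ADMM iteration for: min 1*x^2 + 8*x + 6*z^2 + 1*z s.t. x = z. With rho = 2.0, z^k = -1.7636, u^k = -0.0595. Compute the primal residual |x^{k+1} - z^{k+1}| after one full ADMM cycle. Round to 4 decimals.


ADMM iteration with rho = 2.0, z^k = -1.7636, u^k = -0.0595
Step 1: x-update.
Minimize 1*x^2 + 8*x + (2.0/2)*(x + 1.7636 - 0.0595)^2
FOC: (2*1 + 2.0)*x = -8 + 2.0*(-1.7636 + 0.0595)
x^{k+1} = -2.8521
Step 2: z-update.
Minimize 6*z^2 + 1*z + (2.0/2)*(-2.8521 - z - 0.0595)^2
FOC: (2*6 + 2.0)*z = -1 + 2.0*(-2.8521 - 0.0595)
z^{k+1} = -0.4874
Step 3: u-update.
u^{k+1} = -0.0595 - 2.8521 + 0.4874 = -2.4242
Step 4: Primal residual = |-2.8521 + 0.4874| = 2.3647


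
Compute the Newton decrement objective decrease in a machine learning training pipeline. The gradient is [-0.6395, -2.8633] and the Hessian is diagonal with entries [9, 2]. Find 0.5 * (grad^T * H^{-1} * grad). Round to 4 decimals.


Step 1: H is diagonal, so H^(-1) * g = [-0.0711, -1.4317].
Step 2: g^T H^(-1) g = sum_i g_i^2 / H_ii
  = (-0.6395)^2/9 + (-2.8633)^2/2
  = 0.0454 + 4.0992 = 4.1447
Step 3: Objective decrease = 0.5 * g^T H^(-1) g = 2.0723


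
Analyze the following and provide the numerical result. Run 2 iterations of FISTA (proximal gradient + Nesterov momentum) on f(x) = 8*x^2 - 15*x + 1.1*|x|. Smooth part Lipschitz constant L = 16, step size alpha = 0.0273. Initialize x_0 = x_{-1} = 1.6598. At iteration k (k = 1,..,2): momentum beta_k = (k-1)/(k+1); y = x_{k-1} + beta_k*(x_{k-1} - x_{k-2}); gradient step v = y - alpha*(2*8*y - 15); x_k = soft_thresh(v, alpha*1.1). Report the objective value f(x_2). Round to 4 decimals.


FISTA on f(x) = 8*x^2 - 15*x + 1.1*|x|
L = 16, alpha = 0.0273
Iteration 1: beta = 0.0, y = 1.6598 + 0.0*(1.6598 - 1.6598) = 1.6598
  grad(y) = 11.5568, v = y - alpha*grad = 1.3443
  prox(v) = soft_thresh(1.3443, 0.03) = 1.3143
Iteration 2: beta = 0.3333, y = 1.3143 + 0.3333*(1.3143 - 1.6598) = 1.1991
  grad(y) = 4.1855, v = y - alpha*grad = 1.0848
  prox(v) = soft_thresh(1.0848, 0.03) = 1.0548
f(x_2) = 8*1.0548^2 - 15*1.0548 + 1.1*|1.0548| = -5.7609


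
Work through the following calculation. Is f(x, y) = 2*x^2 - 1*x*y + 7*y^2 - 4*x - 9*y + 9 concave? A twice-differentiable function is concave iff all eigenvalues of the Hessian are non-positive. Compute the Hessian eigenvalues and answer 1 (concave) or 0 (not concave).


The Hessian of f(x,y) = 2*x^2 - 1*x*y + 7*y^2 - 4*x - 9*y + 9 is:
H = [[4, -1], [-1, 14]]
Trace = 4 + 14 = 18
Determinant = 4*14 - (-1)^2 = 55
Discriminant = (18)^2 - 4*55 = 104.0
Eigenvalues: lambda_1 = 3.901, lambda_2 = 14.099
The function is not concave.

0


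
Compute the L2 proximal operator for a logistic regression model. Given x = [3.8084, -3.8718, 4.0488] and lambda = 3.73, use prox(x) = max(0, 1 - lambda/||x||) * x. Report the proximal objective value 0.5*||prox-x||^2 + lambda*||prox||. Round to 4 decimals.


Step 1: Compute ||x||.
||x|| = 6.774
Step 2: Compute scaling factor.
scale = max(0, 1 - 3.73/6.774) = 0.4494
Step 3: prox(x) = [1.7114, -1.7399, 1.8194]
||prox(x)|| = 3.044
Step 4: Proximal objective.
0.5*||prox-x||^2 = 6.9565
lambda*||prox|| = 11.3541
Total = 18.3107


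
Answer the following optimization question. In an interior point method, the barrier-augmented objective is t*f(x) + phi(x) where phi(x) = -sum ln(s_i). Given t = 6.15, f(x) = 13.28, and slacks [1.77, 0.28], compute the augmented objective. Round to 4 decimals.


Step 1: Compute log-barrier.
ln values: [0.571, -1.273]
phi = -(0.571 - 1.273) = 0.702
Step 2: Compute augmented objective.
t*f(x) = 6.15*13.28 = 81.672
Total = 81.672 + 0.702 = 82.374


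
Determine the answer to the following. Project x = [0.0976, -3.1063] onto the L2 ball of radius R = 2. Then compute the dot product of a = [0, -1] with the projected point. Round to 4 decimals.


Step 1: Compute ||x|| (intermediates to 6 decimals).
||x|| = sqrt(0.0976^2 + (-3.1063)^2) = 3.107833
Step 2: Project.
Since ||x|| > R, scale = R/||x|| = 2/3.107833 = 0.643535, proj(x) = scale * x
proj(x) = [0.062809, -1.999013]
Step 3: Dot product.
a^T * proj(x) = 0*0.062809 - 1*(-1.999013) = 1.999


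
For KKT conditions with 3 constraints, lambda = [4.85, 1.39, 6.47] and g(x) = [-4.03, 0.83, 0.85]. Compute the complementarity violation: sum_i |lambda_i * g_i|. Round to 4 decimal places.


KKT complementary slackness check:
lambda_1 * g_1 = 4.85 * -4.03 = -19.5455
lambda_2 * g_2 = 1.39 * 0.83 = 1.1537
lambda_3 * g_3 = 6.47 * 0.85 = 5.4995
Total violation = 19.5455 + 1.1537 + 5.4995 = 26.1987


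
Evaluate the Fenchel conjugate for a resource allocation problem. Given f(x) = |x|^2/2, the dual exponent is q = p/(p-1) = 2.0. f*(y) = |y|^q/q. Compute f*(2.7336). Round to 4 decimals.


The conjugate exponent q satisfies 1/p + 1/q = 1.
p = 2, so q = 2/(2 - 1) = 2.0
|y|^q = 2.7336^2.0 = 7.4726
f*(2.7336) = 7.4726 / 2.0 = 3.7363


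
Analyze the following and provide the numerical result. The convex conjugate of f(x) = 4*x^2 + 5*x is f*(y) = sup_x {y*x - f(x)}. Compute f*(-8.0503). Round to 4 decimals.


f*(y) = sup_x {y*x - a*x^2 - b*x} = sup_x {(y-b)*x - a*x^2}
FOC: (y - b) - 2a*x = 0 => x* = (y - b)/(2a)
x* = (-8.0503 - 5)/(2*4) = -1.6313
f*(-8.0503) = (y-b)^2/(4a) = (-8.0503 - 5)^2/(4*4)
= 170.3103/16 = 10.6444


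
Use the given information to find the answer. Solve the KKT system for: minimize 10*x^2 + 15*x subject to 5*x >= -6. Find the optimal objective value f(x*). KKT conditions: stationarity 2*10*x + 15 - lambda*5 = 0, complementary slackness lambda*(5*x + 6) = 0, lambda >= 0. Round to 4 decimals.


Step 1: Try lambda = 0 (constraint inactive).
Stationarity: 2*10*x + 15 = 0
x* = -15/(2*10) = -0.75
Check constraint: 5*-0.75 = -3.75 >= -6 -- satisfied.
Step 2: Compute optimal value.
f(x*) = 10*(-0.75)^2 + 15*(-0.75) = -5.625


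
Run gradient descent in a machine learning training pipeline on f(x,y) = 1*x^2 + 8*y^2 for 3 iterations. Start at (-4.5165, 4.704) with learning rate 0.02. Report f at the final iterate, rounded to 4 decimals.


Gradient descent on f(x,y) = 1*x^2 + 8*y^2.
Starting point: (-4.5165, 4.704), alpha = 0.02
Step 1: grad_x = 2*1*-4.5165 = -9.033, grad_y = 2*8*4.704 = 75.264
  x_1 = -4.5165 - 0.02*-9.033 = -4.3358
  y_1 = 4.704 - 0.02*75.264 = 3.1987
Step 2: grad_x = 2*1*-4.3358 = -8.6717, grad_y = 2*8*3.1987 = 51.1795
  x_2 = -4.3358 - 0.02*-8.6717 = -4.1624
  y_2 = 3.1987 - 0.02*51.1795 = 2.1751
Step 3: grad_x = 2*1*-4.1624 = -8.3248, grad_y = 2*8*2.1751 = 34.8021
  x_3 = -4.1624 - 0.02*-8.3248 = -3.9959
  y_3 = 2.1751 - 0.02*34.8021 = 1.4791
f(-3.9959, 1.4791) = 1*(-3.9959)^2 + 8*1.4791^2 = 33.4689


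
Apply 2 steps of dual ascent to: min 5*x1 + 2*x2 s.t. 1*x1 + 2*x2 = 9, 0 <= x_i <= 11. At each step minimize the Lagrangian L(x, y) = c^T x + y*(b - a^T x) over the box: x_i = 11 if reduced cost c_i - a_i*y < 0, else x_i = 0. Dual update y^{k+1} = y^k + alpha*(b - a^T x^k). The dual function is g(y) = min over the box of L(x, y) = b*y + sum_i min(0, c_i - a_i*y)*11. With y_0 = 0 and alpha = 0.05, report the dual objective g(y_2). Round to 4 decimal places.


Dual ascent for LP: min 5*x1 + 2*x2, 1*x1 + 2*x2 = 9, 0 <= x_i <= 11
Step 1: y^k = 0.0, reduced costs: (5.0, 2.0)
  x^k = (0.0, 0.0), subgradient = b - a^T x = 9.0
  y^{k+1} = 0.0 + 0.05*9.0 = 0.45
Step 2: y^k = 0.45, reduced costs: (4.55, 1.1)
  x^k = (0.0, 0.0), subgradient = b - a^T x = 9.0
  y^{k+1} = 0.45 + 0.05*9.0 = 0.9
Dual objective at y_2 = 0.9: reduced costs (4.1, 0.2), box minimizer x = (0.0, 0.0)
g(y_2) = b*y + (c1 - a1*y)*x1 + (c2 - a2*y)*x2 = 9*0.9 + 4.1*0.0 + 0.2*0.0 = 8.1 + 0.0 + 0.0 = 8.1


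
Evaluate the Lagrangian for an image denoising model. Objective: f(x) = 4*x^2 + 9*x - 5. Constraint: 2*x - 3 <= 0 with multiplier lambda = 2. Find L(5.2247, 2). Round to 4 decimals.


Step 1: Evaluate f(x).
f(5.2247) = 4*5.2247^2 + 9*5.2247 - 5 = 151.2123
Step 2: Evaluate g(x).
g(5.2247) = 2*5.2247 - 3 = 7.4494
Step 3: Compute Lagrangian.
L = 151.2123 + 2*7.4494 = 166.1111


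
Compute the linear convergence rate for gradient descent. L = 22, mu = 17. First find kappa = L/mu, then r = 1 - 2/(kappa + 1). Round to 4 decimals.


Step 1: Compute the condition number.
kappa = L/mu = 22/17 = 1.2941
Step 2: Compute the convergence rate.
r = 1 - 2/(kappa + 1) = 1 - 2*mu/(L + mu) = (L - mu)/(L + mu) = 5/39 = 0.1282


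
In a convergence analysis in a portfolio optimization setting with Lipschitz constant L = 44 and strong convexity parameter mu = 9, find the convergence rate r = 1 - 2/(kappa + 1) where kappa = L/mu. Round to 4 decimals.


Step 1: Compute the condition number.
kappa = L/mu = 44/9 = 4.8889
Step 2: Compute the convergence rate.
r = 1 - 2/(kappa + 1) = 1 - 2*mu/(L + mu) = (L - mu)/(L + mu) = 35/53 = 0.6604


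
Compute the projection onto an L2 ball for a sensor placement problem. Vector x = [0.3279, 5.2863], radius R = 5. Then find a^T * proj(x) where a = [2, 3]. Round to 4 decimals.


Step 1: Compute ||x|| (intermediates to 6 decimals).
||x|| = sqrt(0.3279^2 + 5.2863^2) = 5.29646
Step 2: Project.
Since ||x|| > R, scale = R/||x|| = 5/5.29646 = 0.944027, proj(x) = scale * x
proj(x) = [0.309546, 4.99041]
Step 3: Dot product.
a^T * proj(x) = 2*0.309546 + 3*4.99041 = 15.5903


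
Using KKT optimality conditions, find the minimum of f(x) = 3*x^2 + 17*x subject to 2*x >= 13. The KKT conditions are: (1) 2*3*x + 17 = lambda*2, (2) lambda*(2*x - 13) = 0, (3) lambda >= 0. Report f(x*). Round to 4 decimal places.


Step 1: Try lambda = 0 (constraint inactive).
x_unc = -17/(2*3) = -2.8333
Check: 2*-2.8333 = -5.6666 < 13 -- violated!
Step 2: Constraint must be active: 2*x = 13
x* = 13/2 = 6.5
lambda = (2*3*6.5 + 17)/2 = 28.0
Step 3: Compute optimal value.
f(x*) = 3*6.5^2 + 17*6.5 = 237.25


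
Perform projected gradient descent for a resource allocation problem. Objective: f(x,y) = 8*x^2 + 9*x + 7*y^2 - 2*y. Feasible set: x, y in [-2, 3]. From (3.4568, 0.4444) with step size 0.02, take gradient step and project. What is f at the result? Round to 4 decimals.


Step 1: Compute gradient at (3.4568, 0.4444).
grad_x = 2*8*3.4568 + 9 = 64.3088
grad_y = 2*7*0.4444 - 2 = 4.2216
Step 2: Gradient step.
x_raw = 3.4568 - 0.02*64.3088 = 2.1706
y_raw = 0.4444 - 0.02*4.2216 = 0.36
Step 3: Project onto [-2, 3].
x_proj = clip(2.1706) = 2.1706
y_proj = clip(0.36) = 0.36
Step 4: Evaluate f.
f(2.1706, 0.36) = 57.4156


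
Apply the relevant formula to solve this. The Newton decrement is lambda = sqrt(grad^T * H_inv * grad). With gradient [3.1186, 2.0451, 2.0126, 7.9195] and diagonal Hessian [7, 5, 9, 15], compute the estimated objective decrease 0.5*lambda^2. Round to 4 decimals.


Step 1: H is diagonal, so H^(-1) * g = [0.4455, 0.409, 0.2236, 0.528].
Step 2: g^T H^(-1) g = sum_i g_i^2 / H_ii
  = (3.1186)^2/7 + (2.0451)^2/5 + (2.0126)^2/9 + (7.9195)^2/15
  = 1.3894 + 0.8365 + 0.4501 + 4.1812 = 6.8572
Step 3: Objective decrease = 0.5 * g^T H^(-1) g = 3.4286


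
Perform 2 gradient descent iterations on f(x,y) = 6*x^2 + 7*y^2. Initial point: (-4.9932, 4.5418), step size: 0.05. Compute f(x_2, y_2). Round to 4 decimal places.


Gradient descent on f(x,y) = 6*x^2 + 7*y^2.
Starting point: (-4.9932, 4.5418), alpha = 0.05
Step 1: grad_x = 2*6*-4.9932 = -59.9184, grad_y = 2*7*4.5418 = 63.5852
  x_1 = -4.9932 - 0.05*-59.9184 = -1.9973
  y_1 = 4.5418 - 0.05*63.5852 = 1.3625
Step 2: grad_x = 2*6*-1.9973 = -23.9674, grad_y = 2*7*1.3625 = 19.0756
  x_2 = -1.9973 - 0.05*-23.9674 = -0.7989
  y_2 = 1.3625 - 0.05*19.0756 = 0.4088
f(-0.7989, 0.4088) = 6*(-0.7989)^2 + 7*0.4088^2 = 4.9992


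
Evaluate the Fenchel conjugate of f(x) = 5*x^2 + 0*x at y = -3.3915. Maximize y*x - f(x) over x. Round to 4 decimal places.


f*(y) = sup_x {y*x - a*x^2 - b*x} = sup_x {(y-b)*x - a*x^2}
FOC: (y - b) - 2a*x = 0 => x* = (y - b)/(2a)
x* = (-3.3915 - 0)/(2*5) = -0.3392
f*(-3.3915) = (y-b)^2/(4a) = (-3.3915 - 0)^2/(4*5)
= 11.5023/20 = 0.5751


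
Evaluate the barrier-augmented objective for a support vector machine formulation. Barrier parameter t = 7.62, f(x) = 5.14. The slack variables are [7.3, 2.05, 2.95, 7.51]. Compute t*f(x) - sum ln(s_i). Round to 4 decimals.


Step 1: Compute log-barrier.
ln values: [1.9879, 0.7178, 1.0818, 2.0162]
phi = -(1.9879 + 0.7178 + 1.0818 + 2.0162) = -5.8038
Step 2: Compute augmented objective.
t*f(x) = 7.62*5.14 = 39.1668
Total = 39.1668 - 5.8038 = 33.363


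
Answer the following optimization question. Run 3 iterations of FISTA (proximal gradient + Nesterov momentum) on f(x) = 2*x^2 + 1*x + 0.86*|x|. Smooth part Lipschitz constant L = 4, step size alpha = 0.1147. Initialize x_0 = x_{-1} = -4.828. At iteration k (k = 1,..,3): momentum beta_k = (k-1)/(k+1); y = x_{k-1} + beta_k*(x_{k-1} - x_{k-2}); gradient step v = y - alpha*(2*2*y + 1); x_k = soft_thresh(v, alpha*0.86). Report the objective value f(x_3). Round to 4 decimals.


FISTA on f(x) = 2*x^2 + 1*x + 0.86*|x|
L = 4, alpha = 0.1147
Iteration 1: beta = 0.0, y = -4.828 + 0.0*(-4.828 + 4.828) = -4.828
  grad(y) = -18.312, v = y - alpha*grad = -2.7276
  prox(v) = soft_thresh(-2.7276, 0.0986) = -2.629
Iteration 2: beta = 0.3333, y = -2.629 + 0.3333*(-2.629 + 4.828) = -1.896
  grad(y) = -6.5838, v = y - alpha*grad = -1.1408
  prox(v) = soft_thresh(-1.1408, 0.0986) = -1.0422
Iteration 3: beta = 0.5, y = -1.0422 + 0.5*(-1.0422 + 2.629) = -0.2487
  grad(y) = 0.005, v = y - alpha*grad = -0.2493
  prox(v) = soft_thresh(-0.2493, 0.0986) = -0.1507
f(x_3) = 2*(-0.1507)^2 + 1*(-0.1507) + 0.86*|-0.1507| = 0.0243


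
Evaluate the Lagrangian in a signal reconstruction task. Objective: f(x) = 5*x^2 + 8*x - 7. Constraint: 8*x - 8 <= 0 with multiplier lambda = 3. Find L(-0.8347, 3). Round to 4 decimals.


Step 1: Evaluate f(x).
f(-0.8347) = 5*(-0.8347)^2 + 8*(-0.8347) - 7 = -10.194
Step 2: Evaluate g(x).
g(-0.8347) = 8*-0.8347 - 8 = -14.6776
Step 3: Compute Lagrangian.
L = -10.194 + 3*-14.6776 = -54.2268


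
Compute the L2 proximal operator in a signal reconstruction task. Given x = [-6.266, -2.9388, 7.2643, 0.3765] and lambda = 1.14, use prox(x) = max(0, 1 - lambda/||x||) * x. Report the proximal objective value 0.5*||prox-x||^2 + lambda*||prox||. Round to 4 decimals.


Step 1: Compute ||x||.
||x|| = 10.0405
Step 2: Compute scaling factor.
scale = max(0, 1 - 1.14/10.0405) = 0.8865
Step 3: prox(x) = [-5.5546, -2.6051, 6.4395, 0.3338]
||prox(x)|| = 8.9005
Step 4: Proximal objective.
0.5*||prox-x||^2 = 0.6498
lambda*||prox|| = 10.1466
Total = 10.7963


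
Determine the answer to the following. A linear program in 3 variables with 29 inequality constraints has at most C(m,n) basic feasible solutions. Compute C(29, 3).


Each vertex corresponds to some choice of n active constraints out of m, so the number of vertices is at most C(m, n) = m! / (n!(m-n)!).
m = 29, n = 3
Numerator: 29 * 28 * 27
Denominator: 3! = 6
C(29, 3) = 3654


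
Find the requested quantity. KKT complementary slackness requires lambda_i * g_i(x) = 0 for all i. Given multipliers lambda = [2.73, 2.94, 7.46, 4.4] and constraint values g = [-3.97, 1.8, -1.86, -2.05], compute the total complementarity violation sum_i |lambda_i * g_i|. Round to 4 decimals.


KKT complementary slackness check:
lambda_1 * g_1 = 2.73 * -3.97 = -10.8381
lambda_2 * g_2 = 2.94 * 1.8 = 5.292
lambda_3 * g_3 = 7.46 * -1.86 = -13.8756
lambda_4 * g_4 = 4.4 * -2.05 = -9.02
Total violation = 10.8381 + 5.292 + 13.8756 + 9.02 = 39.0257


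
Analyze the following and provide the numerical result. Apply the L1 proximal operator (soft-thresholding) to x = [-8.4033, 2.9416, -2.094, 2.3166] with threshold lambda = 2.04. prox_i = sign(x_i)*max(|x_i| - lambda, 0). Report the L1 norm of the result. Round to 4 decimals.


Soft-thresholding with lambda = 2.04:
prox(-8.4033) = sign(-8.4033)*max(|-8.4033| - 2.04, 0) = -6.3633
prox(2.9416) = sign(2.9416)*max(|2.9416| - 2.04, 0) = 0.9016
prox(-2.094) = sign(-2.094)*max(|-2.094| - 2.04, 0) = -0.054
prox(2.3166) = sign(2.3166)*max(|2.3166| - 2.04, 0) = 0.2766
prox(x) = [-6.3633, 0.9016, -0.054, 0.2766]
||prox(x)||_1 = 6.3633 + 0.9016 + 0.054 + 0.2766 = 7.5955
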